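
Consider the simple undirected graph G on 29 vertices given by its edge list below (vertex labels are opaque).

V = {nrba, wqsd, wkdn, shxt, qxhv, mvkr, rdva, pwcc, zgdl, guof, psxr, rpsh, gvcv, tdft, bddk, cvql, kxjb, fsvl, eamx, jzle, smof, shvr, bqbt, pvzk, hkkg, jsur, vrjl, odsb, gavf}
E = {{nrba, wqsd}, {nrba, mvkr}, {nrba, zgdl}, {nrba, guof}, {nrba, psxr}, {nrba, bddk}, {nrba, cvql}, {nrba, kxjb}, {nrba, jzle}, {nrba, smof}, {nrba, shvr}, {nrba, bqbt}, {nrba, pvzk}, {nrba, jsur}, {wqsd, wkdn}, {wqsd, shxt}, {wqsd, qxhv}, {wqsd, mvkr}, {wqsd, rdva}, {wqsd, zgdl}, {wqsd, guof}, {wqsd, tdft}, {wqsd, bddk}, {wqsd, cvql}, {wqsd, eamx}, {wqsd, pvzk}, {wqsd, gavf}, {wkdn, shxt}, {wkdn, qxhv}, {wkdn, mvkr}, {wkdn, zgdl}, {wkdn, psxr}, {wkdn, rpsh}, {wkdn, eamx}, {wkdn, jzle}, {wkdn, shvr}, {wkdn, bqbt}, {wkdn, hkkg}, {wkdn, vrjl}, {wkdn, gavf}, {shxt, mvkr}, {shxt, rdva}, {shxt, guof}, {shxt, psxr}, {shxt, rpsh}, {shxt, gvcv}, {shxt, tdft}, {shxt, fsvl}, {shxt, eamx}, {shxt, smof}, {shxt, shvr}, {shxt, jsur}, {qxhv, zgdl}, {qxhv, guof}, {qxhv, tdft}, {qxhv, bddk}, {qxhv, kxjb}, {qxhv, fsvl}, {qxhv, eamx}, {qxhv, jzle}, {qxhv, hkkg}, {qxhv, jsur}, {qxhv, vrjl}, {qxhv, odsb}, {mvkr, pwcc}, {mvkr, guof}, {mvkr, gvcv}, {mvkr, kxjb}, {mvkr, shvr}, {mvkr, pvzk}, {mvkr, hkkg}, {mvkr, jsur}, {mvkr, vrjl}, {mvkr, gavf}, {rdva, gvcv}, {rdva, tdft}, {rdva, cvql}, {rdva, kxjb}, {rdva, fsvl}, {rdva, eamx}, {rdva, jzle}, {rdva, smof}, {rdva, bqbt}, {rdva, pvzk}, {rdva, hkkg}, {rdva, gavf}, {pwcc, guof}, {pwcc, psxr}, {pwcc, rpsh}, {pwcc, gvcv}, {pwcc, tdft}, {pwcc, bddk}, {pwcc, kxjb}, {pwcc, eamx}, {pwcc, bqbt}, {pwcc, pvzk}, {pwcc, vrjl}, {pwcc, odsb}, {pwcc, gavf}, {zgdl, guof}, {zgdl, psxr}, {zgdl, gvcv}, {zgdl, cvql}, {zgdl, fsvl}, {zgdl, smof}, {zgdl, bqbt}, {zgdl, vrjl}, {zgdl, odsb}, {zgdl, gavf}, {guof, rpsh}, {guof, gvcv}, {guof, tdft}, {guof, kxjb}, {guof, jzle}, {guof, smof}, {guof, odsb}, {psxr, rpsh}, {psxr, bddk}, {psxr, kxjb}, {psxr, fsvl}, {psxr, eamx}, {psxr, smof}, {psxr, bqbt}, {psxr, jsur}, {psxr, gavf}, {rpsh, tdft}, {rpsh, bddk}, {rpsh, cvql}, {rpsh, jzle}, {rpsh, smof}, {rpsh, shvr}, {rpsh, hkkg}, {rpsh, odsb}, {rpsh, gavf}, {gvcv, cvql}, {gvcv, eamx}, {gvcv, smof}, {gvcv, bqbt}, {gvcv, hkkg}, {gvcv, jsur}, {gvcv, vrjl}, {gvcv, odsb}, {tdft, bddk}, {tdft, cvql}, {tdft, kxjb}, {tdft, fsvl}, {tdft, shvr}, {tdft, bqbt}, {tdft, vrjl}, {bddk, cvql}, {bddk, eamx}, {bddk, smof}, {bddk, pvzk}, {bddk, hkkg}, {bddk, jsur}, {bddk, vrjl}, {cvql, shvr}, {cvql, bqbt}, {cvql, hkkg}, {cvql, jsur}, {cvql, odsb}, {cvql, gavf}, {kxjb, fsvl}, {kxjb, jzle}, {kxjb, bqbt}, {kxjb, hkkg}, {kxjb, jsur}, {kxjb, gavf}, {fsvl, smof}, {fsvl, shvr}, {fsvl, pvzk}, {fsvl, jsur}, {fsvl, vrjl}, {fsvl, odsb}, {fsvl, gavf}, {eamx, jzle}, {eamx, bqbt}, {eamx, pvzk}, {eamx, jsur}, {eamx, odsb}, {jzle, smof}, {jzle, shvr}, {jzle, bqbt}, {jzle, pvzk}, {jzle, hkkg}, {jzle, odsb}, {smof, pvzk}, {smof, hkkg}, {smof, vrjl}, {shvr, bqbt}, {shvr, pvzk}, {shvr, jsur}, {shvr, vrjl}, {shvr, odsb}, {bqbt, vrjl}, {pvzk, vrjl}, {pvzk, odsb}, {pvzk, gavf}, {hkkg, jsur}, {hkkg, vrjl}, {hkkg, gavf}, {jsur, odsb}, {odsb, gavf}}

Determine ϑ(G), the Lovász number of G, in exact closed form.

deg(nrba) = 14; N(nrba) = {wqsd, mvkr, zgdl, guof, psxr, bddk, cvql, kxjb, jzle, smof, shvr, bqbt, pvzk, jsur}.
deg(bddk) = 14; N(bddk) = {nrba, wqsd, qxhv, pwcc, psxr, rpsh, tdft, cvql, eamx, smof, pvzk, hkkg, jsur, vrjl}.
Vertex cvql has 14 neighbors: nrba, wqsd, rdva, zgdl, rpsh, gvcv, tdft, bddk, shvr, bqbt, hkkg, jsur, odsb, gavf.
Vertex fsvl has 14 neighbors: shxt, qxhv, rdva, zgdl, psxr, tdft, kxjb, smof, shvr, pvzk, jsur, vrjl, odsb, gavf.
Regular of degree 14 on 29 vertices: strongly regular (29,14,6,7).
A has 3 distinct eigenvalues ≈ [14.0, 2.1926, -3.1926].
ϑ = −N·λ_min/(λ_max−λ_min) = −29·(-sqrt(29)/2 - 1/2)/(14−(-sqrt(29)/2 - 1/2)) = sqrt(29).
≈ 5.3851648 (to 7 d.p.).

sqrt(29)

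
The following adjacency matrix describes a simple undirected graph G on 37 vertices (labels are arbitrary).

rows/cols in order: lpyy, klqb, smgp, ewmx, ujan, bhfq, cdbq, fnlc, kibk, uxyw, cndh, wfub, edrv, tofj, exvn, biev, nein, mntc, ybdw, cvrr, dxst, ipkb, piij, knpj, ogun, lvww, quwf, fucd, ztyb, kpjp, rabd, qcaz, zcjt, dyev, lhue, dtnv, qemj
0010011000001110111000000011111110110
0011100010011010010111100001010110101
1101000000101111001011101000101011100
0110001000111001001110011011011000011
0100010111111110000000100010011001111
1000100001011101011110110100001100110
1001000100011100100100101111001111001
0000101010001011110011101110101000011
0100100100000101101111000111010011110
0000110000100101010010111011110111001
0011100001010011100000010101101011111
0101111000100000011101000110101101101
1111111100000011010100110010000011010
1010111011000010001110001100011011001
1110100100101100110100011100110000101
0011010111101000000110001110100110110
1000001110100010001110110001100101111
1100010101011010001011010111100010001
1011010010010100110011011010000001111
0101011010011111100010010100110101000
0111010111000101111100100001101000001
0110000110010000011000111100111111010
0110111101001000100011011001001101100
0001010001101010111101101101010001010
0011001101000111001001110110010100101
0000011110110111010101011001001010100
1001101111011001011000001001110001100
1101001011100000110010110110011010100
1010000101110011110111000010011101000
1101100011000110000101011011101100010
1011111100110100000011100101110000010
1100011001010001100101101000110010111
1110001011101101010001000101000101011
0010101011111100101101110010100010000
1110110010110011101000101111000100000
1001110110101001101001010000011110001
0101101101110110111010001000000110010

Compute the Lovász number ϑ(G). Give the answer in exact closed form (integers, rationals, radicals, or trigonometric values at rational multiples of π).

N(cvrr) = {klqb, ewmx, bhfq, cdbq, kibk, wfub, edrv, tofj, exvn, biev, nein, dxst, knpj, lvww, ztyb, kpjp, qcaz, dyev}, |N(cvrr)| = 18.
N(dyev) = {smgp, ujan, cdbq, kibk, uxyw, cndh, wfub, edrv, tofj, nein, ybdw, cvrr, ipkb, piij, knpj, quwf, ztyb, zcjt}, |N(dyev)| = 18.
N(ipkb) = {klqb, smgp, fnlc, kibk, wfub, mntc, ybdw, piij, knpj, ogun, lvww, ztyb, kpjp, rabd, qcaz, zcjt, dyev, dtnv}, |N(ipkb)| = 18.
N(dtnv) = {lpyy, ewmx, ujan, bhfq, fnlc, kibk, cndh, edrv, biev, nein, ybdw, ipkb, knpj, kpjp, rabd, qcaz, zcjt, qemj}, |N(dtnv)| = 18.
37-vertex 18-regular graph: strongly regular (37,18,8,9).
Distinct eigenvalues (to 6 d.p.): [18.0, 2.541381, -3.541381].
With N=37: ϑ(G) = 37·(-(-sqrt(37)/2 - 1/2))/(18−(-sqrt(37)/2 - 1/2)) = sqrt(37).
Numerically 6.082762530.

sqrt(37)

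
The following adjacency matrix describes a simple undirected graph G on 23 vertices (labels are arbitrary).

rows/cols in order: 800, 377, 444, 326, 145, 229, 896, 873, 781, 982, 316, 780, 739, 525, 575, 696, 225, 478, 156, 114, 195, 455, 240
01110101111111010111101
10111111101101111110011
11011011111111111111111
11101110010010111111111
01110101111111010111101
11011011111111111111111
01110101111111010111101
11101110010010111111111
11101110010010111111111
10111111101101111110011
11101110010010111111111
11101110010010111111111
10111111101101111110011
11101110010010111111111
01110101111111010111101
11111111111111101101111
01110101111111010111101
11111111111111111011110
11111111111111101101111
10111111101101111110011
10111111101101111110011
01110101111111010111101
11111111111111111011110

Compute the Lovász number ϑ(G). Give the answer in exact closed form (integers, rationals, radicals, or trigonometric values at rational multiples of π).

6

Vertex 145 has 17 neighbors: 377, 444, 326, 229, 873, 781, 982, 316, 780, 739, 525, 696, 478, 156, 114, 195, 240.
Vertex 225 has 17 neighbors: 377, 444, 326, 229, 873, 781, 982, 316, 780, 739, 525, 696, 478, 156, 114, 195, 240.
Vertex 800 has 17 neighbors: 377, 444, 326, 229, 873, 781, 982, 316, 780, 739, 525, 696, 478, 156, 114, 195, 240.
deg(982) = 18; N(982) = {800, 444, 326, 145, 229, 896, 873, 781, 316, 780, 525, 575, 696, 225, 478, 156, 455, 240}.
K_{6,6,5,2,2,2} (perfect); ϑ(G) = α(G) = max{6,6,5,2,2,2} = 6.
Numerically 6.00000000.
Check 6 ≤ 6 ≤ 6: collapsed.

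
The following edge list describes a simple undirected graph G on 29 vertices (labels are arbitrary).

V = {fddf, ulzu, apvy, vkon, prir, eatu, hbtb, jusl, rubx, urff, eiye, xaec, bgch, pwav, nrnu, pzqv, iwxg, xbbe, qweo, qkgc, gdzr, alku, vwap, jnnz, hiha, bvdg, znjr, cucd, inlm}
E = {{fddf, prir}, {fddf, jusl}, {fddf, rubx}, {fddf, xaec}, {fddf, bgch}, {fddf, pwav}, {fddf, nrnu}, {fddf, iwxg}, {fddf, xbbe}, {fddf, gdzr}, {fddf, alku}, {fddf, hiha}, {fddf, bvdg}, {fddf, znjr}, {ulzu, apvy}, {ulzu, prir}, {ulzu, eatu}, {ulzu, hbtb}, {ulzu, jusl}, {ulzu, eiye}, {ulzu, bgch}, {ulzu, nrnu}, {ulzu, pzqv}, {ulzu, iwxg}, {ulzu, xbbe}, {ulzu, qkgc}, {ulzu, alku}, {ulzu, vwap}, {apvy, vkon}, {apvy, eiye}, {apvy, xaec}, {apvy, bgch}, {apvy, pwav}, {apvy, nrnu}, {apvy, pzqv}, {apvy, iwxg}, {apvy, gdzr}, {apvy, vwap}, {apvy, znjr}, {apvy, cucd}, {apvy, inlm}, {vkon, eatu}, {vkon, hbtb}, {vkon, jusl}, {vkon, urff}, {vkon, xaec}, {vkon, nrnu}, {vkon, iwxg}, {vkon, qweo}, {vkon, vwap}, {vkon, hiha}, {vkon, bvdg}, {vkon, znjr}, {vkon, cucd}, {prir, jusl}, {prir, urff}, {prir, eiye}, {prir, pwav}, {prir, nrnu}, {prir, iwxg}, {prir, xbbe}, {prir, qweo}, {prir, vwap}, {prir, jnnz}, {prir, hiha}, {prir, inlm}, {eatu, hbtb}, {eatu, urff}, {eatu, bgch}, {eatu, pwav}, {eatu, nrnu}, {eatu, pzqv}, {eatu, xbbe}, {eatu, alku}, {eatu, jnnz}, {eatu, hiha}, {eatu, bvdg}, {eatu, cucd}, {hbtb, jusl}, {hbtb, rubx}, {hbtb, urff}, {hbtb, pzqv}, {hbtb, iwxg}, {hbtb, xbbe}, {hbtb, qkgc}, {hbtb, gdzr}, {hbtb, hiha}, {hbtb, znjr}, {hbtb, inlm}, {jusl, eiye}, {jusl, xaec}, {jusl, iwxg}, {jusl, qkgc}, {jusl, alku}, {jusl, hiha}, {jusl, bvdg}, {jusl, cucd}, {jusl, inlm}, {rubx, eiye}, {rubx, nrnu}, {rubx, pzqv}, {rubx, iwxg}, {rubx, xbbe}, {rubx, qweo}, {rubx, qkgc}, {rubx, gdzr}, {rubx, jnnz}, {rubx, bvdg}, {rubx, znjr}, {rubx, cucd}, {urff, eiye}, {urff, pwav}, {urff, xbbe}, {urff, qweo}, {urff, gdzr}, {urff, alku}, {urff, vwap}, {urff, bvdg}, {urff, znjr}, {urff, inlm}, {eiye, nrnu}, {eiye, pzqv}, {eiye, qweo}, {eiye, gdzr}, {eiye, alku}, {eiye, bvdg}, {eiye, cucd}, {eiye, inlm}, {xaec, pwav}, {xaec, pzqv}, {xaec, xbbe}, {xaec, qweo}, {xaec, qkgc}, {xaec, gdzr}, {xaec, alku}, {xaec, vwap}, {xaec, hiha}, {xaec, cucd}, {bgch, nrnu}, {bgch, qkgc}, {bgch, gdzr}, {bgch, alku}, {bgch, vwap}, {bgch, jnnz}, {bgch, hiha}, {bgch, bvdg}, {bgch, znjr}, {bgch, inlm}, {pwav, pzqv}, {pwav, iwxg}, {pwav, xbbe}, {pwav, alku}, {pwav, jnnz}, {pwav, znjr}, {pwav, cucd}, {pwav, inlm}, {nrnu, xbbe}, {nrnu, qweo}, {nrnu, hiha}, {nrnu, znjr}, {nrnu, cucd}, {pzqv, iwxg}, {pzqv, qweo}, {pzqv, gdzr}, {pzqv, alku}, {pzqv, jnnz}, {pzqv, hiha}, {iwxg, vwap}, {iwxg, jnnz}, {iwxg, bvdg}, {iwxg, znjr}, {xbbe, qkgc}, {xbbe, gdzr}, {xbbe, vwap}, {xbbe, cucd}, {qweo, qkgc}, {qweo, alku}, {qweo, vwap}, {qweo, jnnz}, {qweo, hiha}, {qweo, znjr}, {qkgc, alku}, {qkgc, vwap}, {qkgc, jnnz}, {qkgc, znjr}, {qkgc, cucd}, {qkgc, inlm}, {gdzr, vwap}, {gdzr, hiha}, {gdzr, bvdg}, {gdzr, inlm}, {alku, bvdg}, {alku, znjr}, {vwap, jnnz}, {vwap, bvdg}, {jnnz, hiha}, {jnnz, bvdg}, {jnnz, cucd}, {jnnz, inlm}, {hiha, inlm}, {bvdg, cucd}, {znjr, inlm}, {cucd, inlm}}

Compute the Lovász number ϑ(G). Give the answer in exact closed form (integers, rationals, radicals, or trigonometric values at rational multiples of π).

N(jusl) = {fddf, ulzu, vkon, prir, hbtb, eiye, xaec, iwxg, qkgc, alku, hiha, bvdg, cucd, inlm}, |N(jusl)| = 14.
Vertex bgch has 14 neighbors: fddf, ulzu, apvy, eatu, nrnu, qkgc, gdzr, alku, vwap, jnnz, hiha, bvdg, znjr, inlm.
N(iwxg) = {fddf, ulzu, apvy, vkon, prir, hbtb, jusl, rubx, pwav, pzqv, vwap, jnnz, bvdg, znjr}, |N(iwxg)| = 14.
deg(xaec) = 14; N(xaec) = {fddf, apvy, vkon, jusl, pwav, pzqv, xbbe, qweo, qkgc, gdzr, alku, vwap, hiha, cucd}.
14-regular, N=29; strongly regular (29,14,6,7).
The 3 distinct eigenvalues: [14.0, 2.192582, -3.192582].
With N=29: ϑ(G) = 29·(-(-sqrt(29)/2 - 1/2))/(14−(-sqrt(29)/2 - 1/2)) = sqrt(29).
ϑ(G) ≈ 5.385164807.

sqrt(29)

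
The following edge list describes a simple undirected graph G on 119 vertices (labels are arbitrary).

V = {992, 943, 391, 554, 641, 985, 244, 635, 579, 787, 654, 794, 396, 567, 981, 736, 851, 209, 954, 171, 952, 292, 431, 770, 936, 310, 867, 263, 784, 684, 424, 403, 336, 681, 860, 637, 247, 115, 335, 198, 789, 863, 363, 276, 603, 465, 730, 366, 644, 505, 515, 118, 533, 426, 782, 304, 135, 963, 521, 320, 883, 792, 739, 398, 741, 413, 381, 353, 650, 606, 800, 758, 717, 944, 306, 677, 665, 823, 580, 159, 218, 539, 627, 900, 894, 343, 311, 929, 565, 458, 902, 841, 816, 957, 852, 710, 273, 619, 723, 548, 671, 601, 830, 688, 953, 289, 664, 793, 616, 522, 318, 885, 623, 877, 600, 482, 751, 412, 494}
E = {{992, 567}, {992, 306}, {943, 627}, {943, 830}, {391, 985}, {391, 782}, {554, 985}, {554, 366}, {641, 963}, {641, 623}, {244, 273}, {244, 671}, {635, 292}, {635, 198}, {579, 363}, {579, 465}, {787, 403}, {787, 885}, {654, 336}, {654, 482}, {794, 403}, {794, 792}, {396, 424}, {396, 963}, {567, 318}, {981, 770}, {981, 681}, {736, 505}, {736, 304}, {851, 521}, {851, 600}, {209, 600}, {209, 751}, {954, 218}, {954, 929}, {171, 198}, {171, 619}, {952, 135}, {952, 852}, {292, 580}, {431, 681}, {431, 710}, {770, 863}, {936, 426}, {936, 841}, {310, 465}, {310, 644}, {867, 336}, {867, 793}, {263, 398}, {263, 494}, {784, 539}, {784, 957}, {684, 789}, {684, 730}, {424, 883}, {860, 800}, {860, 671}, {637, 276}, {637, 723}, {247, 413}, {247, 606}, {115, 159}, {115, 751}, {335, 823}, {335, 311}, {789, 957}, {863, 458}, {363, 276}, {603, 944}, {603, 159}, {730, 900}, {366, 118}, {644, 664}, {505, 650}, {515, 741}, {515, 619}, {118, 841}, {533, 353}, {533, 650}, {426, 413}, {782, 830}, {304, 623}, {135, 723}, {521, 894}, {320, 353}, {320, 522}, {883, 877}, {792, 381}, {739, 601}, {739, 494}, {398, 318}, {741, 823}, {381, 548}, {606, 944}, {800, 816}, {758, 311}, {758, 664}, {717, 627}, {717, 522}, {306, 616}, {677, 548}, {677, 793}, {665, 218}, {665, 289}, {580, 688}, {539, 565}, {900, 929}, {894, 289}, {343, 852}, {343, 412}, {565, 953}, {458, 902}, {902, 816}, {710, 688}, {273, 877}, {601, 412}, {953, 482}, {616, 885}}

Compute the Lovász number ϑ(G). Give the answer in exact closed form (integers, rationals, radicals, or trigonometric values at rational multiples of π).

Vertex 391 has 2 neighbors: 985, 782.
deg(681) = 2; N(681) = {981, 431}.
Vertex 684 has 2 neighbors: 789, 730.
Vertex 515 has 2 neighbors: 741, 619.
G on 119 vertices is 2-regular; the odd cycle C_{119}.
Distinct eigenvalues (to 6 d.p.): [2.0, 1.997213, 1.988859, 1.974962, 1.95556, 1.930708, 1.900475, 1.864944, 1.824216, 1.778403, 1.727634, 1.672049, 1.611804, 1.547067, 1.478018, 1.404849, 1.327765, 1.24698, 1.162719, 1.075218, 0.984719, 0.891477, 0.795749, 0.697804, 0.597914, 0.496357, 0.393417, 0.28938, 0.184537, 0.079179, -0.026399, -0.131904, -0.237041, -0.341517, -0.445042, -0.547326, -0.648085, -0.747037, -0.843907, -0.938425, -1.030328, -1.119358, -1.205269, -1.287821, -1.366783, -1.441936, -1.51307, -1.579986, -1.642499, -1.700434, -1.75363, -1.801938, -1.845223, -1.883366, -1.916259, -1.943812, -1.965946, -1.982601, -1.993731, -1.999303].
With N=119: ϑ(G) = 119·(-(-1)*2*cos(pi/119))/(2−(-2*cos(pi/119))) = 119*cos(pi/119)/(cos(pi/119) + 1).
ϑ(G) ≈ 59.4896316.
Sandwich: α(G)=59 ≤ ϑ(G)=119*cos(pi/119)/(cos(pi/119) + 1) ≤ χ(Ḡ)=60 (both strict).

119*cos(pi/119)/(cos(pi/119) + 1)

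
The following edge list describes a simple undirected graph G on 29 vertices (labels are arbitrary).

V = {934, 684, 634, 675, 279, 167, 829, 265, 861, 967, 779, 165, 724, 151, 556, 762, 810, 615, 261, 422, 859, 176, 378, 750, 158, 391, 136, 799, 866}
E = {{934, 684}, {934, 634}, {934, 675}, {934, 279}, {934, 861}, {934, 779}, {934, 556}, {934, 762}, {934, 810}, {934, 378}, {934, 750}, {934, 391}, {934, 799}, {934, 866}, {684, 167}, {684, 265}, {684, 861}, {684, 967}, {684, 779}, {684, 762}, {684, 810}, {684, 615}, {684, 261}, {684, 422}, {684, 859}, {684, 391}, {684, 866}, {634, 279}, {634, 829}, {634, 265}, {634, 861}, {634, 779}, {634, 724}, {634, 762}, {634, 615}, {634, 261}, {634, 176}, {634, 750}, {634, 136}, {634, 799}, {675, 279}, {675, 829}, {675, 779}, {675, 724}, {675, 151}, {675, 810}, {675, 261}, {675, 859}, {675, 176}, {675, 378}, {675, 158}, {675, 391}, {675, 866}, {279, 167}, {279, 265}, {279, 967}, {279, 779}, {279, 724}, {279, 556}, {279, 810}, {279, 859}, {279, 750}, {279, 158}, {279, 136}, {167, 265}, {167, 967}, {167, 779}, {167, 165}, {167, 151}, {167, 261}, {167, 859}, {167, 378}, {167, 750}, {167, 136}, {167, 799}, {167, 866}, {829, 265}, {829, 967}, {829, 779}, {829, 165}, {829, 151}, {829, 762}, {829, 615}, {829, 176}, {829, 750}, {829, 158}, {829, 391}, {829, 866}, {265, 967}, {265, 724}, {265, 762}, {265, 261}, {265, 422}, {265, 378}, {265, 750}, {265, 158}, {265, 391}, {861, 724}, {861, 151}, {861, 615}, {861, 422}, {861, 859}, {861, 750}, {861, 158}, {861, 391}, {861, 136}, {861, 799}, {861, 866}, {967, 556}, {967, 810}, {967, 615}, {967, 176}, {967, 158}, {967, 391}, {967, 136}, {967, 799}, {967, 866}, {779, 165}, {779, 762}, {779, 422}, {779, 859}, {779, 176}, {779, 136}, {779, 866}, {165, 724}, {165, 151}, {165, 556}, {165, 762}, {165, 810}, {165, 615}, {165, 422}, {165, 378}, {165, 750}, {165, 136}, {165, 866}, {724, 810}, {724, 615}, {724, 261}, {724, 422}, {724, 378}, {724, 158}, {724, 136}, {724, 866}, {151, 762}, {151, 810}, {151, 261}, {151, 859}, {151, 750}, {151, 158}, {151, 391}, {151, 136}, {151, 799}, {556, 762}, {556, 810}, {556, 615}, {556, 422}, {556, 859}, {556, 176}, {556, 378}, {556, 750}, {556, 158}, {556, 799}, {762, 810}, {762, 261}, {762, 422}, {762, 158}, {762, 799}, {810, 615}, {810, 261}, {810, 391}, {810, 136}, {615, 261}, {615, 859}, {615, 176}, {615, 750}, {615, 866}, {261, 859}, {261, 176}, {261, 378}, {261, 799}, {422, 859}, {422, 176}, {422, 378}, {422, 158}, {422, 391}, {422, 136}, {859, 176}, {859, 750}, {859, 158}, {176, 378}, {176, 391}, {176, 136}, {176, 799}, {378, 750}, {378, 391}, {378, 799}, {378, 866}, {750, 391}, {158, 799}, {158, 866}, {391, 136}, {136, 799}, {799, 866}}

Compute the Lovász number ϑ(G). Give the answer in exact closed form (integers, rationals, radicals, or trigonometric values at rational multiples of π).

Vertex 724 has 14 neighbors: 634, 675, 279, 265, 861, 165, 810, 615, 261, 422, 378, 158, 136, 866.
deg(634) = 14; N(634) = {934, 279, 829, 265, 861, 779, 724, 762, 615, 261, 176, 750, 136, 799}.
Vertex 261 has 14 neighbors: 684, 634, 675, 167, 265, 724, 151, 762, 810, 615, 859, 176, 378, 799.
N(675) = {934, 279, 829, 779, 724, 151, 810, 261, 859, 176, 378, 158, 391, 866}, |N(675)| = 14.
G on 29 vertices is 14-regular; strongly regular (29,14,6,7).
A has 3 distinct eigenvalues ≈ [14.0, 2.1926, -3.1926].
ϑ = −N·λ_min/(λ_max−λ_min) = −29·(-sqrt(29)/2 - 1/2)/(14−(-sqrt(29)/2 - 1/2)) = sqrt(29).
≈ 5.38516 (to 5 d.p.).

sqrt(29)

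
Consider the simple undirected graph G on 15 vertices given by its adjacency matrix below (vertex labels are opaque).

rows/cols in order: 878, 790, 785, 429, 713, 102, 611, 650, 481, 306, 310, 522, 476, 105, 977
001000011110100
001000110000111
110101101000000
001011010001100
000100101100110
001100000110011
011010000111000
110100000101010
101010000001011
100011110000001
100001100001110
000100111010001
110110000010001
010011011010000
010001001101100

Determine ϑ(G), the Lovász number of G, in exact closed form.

5

deg(306) = 6; N(306) = {878, 713, 102, 611, 650, 977}.
deg(977) = 6; N(977) = {790, 102, 481, 306, 522, 476}.
Vertex 476 has 6 neighbors: 878, 790, 429, 713, 310, 977.
Vertex 785 has 6 neighbors: 878, 790, 429, 102, 611, 481.
Every vertex has degree 6 (N=15); Kneser K(6,2) on C(6,2)=15 vertices.
Distinct eigenvalues (to 6 d.p.): [6.0, 1.0, -3.0].
λ_max=6, λ_min=-3; ϑ = −15·λ_min/(λ_max−λ_min) = 5.
Numerically 5.00000.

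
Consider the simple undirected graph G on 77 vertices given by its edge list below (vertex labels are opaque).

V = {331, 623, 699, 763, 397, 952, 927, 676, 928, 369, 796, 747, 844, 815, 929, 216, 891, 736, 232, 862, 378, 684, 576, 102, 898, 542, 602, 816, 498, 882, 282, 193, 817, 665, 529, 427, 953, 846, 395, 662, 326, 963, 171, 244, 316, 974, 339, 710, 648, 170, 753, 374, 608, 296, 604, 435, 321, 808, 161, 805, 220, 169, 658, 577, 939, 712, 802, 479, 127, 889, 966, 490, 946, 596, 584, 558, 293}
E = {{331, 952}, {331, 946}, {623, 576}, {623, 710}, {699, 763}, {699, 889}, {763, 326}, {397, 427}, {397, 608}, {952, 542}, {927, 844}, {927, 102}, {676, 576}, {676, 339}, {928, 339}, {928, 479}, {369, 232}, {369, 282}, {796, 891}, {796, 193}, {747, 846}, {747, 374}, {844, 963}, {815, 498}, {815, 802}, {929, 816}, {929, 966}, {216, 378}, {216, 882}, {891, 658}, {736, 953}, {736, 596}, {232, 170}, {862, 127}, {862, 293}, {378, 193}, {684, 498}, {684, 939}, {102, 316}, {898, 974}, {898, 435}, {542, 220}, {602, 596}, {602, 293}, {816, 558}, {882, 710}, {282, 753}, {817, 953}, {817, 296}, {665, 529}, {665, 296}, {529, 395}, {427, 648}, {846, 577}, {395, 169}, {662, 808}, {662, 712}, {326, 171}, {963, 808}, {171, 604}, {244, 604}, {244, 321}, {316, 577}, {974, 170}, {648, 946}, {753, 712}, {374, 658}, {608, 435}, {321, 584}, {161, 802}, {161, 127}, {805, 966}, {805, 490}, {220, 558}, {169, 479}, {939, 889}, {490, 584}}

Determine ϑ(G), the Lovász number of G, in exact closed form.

deg(374) = 2; N(374) = {747, 658}.
Vertex 542 has 2 neighbors: 952, 220.
deg(604) = 2; N(604) = {171, 244}.
N(490) = {805, 584}, |N(490)| = 2.
2-regular, N=77; a single 77-cycle (edge-transitive).
A has 39 distinct eigenvalues ≈ [2.0, 1.9933, 1.9734, 1.9404, 1.8944, 1.8358, 1.765, 1.6825, 1.5888, 1.4845, 1.3703, 1.247, 1.1154, 0.9764, 0.8308, 0.6798, 0.5242, 0.3651, 0.2036, 0.0408, -0.1223, -0.2846, -0.445, -0.6025, -0.7559, -0.9043, -1.0467, -1.1822, -1.3097, -1.4286, -1.5379, -1.637, -1.7252, -1.8019, -1.8667, -1.919, -1.9585, -1.985, -1.9983].
With N=77: ϑ(G) = 77·(-(-1)*2*cos(pi/77))/(2−(-2*cos(pi/77))) = 77*cos(pi/77)/(cos(pi/77) + 1).
Numerically 38.4840.
38 ≤ 77*cos(pi/77)/(cos(pi/77) + 1) ≤ 39: both strict.

77*cos(pi/77)/(cos(pi/77) + 1)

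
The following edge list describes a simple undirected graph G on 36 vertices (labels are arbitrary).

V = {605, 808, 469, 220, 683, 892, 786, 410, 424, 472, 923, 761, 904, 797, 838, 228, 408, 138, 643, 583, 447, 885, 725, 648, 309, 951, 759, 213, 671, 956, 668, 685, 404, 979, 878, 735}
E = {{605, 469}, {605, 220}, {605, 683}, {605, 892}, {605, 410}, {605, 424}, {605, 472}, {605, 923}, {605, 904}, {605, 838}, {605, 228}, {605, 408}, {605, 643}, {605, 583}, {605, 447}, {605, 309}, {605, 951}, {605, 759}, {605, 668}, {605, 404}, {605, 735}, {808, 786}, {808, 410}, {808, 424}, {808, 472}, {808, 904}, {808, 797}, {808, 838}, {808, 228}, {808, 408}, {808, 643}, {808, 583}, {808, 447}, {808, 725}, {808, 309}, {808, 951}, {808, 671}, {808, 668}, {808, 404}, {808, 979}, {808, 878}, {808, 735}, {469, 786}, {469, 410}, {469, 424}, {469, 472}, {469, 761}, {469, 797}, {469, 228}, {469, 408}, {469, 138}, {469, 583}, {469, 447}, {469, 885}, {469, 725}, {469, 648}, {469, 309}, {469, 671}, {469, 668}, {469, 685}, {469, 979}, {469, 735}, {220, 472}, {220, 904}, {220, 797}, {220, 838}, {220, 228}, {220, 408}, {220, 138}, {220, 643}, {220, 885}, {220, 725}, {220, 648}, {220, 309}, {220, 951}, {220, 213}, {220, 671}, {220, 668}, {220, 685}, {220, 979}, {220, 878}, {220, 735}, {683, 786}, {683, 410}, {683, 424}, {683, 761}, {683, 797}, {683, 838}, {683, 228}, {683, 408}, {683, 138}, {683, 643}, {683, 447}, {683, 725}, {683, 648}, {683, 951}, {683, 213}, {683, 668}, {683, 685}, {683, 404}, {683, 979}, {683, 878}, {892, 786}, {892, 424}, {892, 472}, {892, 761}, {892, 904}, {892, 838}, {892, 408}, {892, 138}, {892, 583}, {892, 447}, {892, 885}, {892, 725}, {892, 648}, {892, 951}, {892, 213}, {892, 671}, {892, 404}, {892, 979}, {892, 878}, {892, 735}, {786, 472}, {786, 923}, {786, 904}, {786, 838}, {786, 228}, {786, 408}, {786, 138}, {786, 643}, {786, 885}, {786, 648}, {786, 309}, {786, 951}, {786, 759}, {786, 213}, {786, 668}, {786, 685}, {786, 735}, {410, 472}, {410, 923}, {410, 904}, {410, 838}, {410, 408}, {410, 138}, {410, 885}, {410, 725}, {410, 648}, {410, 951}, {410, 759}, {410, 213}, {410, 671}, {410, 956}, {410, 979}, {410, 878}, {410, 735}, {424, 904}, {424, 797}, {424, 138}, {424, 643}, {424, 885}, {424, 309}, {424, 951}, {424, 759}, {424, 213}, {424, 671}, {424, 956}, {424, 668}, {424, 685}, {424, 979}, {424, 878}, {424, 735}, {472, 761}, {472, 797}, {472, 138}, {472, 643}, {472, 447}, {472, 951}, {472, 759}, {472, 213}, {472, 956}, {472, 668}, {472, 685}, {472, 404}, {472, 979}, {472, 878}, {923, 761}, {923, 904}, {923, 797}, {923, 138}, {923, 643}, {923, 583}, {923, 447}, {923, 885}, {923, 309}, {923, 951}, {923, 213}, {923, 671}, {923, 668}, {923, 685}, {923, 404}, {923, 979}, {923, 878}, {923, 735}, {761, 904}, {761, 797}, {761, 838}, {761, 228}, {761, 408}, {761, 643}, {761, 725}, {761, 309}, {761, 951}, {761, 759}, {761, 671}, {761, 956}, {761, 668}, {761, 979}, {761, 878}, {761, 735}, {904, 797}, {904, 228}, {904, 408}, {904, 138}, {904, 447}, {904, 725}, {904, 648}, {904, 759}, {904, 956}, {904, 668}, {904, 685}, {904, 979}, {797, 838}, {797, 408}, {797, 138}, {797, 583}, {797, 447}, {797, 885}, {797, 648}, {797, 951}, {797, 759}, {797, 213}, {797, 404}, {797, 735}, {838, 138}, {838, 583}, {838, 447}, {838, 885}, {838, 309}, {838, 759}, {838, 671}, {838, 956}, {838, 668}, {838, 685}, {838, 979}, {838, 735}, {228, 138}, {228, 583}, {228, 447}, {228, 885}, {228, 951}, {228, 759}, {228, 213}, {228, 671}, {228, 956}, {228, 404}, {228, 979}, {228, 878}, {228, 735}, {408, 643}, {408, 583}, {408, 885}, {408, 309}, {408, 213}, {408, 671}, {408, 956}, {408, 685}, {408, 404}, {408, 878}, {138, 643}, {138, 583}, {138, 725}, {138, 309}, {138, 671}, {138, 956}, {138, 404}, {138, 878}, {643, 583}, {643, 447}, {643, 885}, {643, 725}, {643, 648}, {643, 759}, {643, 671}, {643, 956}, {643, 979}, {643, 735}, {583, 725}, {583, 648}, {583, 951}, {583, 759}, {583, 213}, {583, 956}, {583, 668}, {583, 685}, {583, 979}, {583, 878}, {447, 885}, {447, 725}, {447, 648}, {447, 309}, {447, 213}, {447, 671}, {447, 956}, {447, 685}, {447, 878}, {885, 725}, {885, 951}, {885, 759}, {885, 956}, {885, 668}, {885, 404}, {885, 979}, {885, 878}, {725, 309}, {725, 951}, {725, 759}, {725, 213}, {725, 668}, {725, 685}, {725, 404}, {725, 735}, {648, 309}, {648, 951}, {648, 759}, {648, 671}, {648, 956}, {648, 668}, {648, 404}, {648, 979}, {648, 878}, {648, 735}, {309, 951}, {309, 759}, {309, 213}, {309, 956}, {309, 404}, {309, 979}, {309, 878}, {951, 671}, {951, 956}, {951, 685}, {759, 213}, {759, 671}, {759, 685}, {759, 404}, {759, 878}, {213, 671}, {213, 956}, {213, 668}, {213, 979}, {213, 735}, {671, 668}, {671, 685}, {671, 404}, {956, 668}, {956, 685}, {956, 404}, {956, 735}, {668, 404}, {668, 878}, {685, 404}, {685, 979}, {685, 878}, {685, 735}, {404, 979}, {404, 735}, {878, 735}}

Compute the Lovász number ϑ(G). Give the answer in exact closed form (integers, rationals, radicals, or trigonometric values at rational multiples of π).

N(472) = {605, 808, 469, 220, 892, 786, 410, 761, 797, 138, 643, 447, 951, 759, 213, 956, 668, 685, 404, 979, 878}, |N(472)| = 21.
N(878) = {808, 220, 683, 892, 410, 424, 472, 923, 761, 228, 408, 138, 583, 447, 885, 648, 309, 759, 668, 685, 735}, |N(878)| = 21.
N(892) = {605, 786, 424, 472, 761, 904, 838, 408, 138, 583, 447, 885, 725, 648, 951, 213, 671, 404, 979, 878, 735}, |N(892)| = 21.
Vertex 424 has 21 neighbors: 605, 808, 469, 683, 892, 904, 797, 138, 643, 885, 309, 951, 759, 213, 671, 956, 668, 685, 979, 878, 735.
36-vertex 21-regular graph: Kneser-type, 2-subsets of [9].
spec(A) ≈ [21.0, 1.0, -6.0] (distinct, 4 d.p.).
Lovász (edge-transitive): ϑ = −36·(-6)/((21)−(-6)) = 8.
Numerically 8.000000000.

8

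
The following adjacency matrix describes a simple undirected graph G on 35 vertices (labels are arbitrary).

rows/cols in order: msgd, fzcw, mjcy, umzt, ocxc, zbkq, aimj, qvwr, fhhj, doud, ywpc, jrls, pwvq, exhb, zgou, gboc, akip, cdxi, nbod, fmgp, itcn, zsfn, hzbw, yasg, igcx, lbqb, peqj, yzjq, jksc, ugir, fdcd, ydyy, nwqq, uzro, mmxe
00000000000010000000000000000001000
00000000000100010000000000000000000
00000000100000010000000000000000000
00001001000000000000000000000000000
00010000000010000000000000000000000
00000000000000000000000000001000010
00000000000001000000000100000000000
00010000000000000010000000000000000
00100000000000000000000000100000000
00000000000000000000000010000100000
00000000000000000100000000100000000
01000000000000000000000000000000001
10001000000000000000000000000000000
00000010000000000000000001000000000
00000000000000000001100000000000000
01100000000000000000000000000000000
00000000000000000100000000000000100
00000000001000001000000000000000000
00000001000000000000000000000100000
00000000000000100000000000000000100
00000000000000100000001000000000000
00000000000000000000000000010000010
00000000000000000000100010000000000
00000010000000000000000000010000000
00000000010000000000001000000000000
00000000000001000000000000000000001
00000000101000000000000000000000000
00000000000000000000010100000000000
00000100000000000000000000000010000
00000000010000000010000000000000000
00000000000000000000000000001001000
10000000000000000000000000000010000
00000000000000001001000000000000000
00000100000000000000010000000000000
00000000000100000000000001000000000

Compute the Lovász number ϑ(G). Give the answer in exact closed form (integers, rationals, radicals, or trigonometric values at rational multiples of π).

35*cos(pi/35)/(cos(pi/35) + 1)

Vertex mmxe has 2 neighbors: jrls, lbqb.
deg(msgd) = 2; N(msgd) = {pwvq, ydyy}.
Vertex ydyy has 2 neighbors: msgd, fdcd.
N(lbqb) = {exhb, mmxe}, |N(lbqb)| = 2.
35-vertex 2-regular graph: connected 2-regular on 35 ⇒ C_{35}.
A has 18 distinct eigenvalues ≈ [2.0, 1.96786, 1.87247, 1.7169, 1.50614, 1.24698, 0.94774, 0.61803, 0.26847, -0.08973, -0.44504, -0.78605, -1.10179, -1.38213, -1.61803, -1.80194, -1.92793, -1.99195].
Lovász (edge-transitive): ϑ = −35·(-2*cos(pi/35))/((2)−(-2*cos(pi/35))) = 35*cos(pi/35)/(cos(pi/35) + 1).
ϑ(G) ≈ 17.464704027.
Lovász sandwich 17 ≤ 35*cos(pi/35)/(cos(pi/35) + 1) ≤ 18: both strict.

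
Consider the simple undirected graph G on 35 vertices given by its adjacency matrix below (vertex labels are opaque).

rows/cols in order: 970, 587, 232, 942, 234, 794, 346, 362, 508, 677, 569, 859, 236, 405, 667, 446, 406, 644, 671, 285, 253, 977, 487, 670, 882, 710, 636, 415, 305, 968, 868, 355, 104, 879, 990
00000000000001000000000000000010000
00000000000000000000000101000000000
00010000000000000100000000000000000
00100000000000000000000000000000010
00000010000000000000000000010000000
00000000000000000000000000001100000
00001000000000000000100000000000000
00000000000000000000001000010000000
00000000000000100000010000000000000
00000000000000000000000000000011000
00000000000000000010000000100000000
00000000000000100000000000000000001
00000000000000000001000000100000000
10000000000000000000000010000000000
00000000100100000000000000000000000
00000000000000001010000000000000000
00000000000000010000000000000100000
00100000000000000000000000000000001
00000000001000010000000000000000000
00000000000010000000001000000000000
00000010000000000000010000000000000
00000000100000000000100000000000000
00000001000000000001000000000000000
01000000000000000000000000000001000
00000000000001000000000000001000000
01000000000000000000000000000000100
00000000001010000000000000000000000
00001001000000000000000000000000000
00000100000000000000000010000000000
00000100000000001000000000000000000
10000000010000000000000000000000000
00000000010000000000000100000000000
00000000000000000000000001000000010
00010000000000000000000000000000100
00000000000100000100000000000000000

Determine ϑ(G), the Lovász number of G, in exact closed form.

35*cos(pi/35)/(cos(pi/35) + 1)

N(977) = {508, 253}, |N(977)| = 2.
N(677) = {868, 355}, |N(677)| = 2.
deg(285) = 2; N(285) = {236, 487}.
deg(305) = 2; N(305) = {794, 882}.
deg(v) = 2 for all v (|V|=35); this is C_{35}, the 35-cycle.
A has 18 distinct eigenvalues ≈ [2.0, 1.9679, 1.8725, 1.7169, 1.5061, 1.247, 0.9477, 0.618, 0.2685, -0.0897, -0.445, -0.7861, -1.1018, -1.3821, -1.618, -1.8019, -1.9279, -1.9919].
−35·(-2*cos(pi/35)) / ((2)−(-2*cos(pi/35))) = 35*cos(pi/35)/(cos(pi/35) + 1) = ϑ(G).
= 17.464704… (decimal).
Lovász sandwich 17 ≤ 35*cos(pi/35)/(cos(pi/35) + 1) ≤ 18: both strict.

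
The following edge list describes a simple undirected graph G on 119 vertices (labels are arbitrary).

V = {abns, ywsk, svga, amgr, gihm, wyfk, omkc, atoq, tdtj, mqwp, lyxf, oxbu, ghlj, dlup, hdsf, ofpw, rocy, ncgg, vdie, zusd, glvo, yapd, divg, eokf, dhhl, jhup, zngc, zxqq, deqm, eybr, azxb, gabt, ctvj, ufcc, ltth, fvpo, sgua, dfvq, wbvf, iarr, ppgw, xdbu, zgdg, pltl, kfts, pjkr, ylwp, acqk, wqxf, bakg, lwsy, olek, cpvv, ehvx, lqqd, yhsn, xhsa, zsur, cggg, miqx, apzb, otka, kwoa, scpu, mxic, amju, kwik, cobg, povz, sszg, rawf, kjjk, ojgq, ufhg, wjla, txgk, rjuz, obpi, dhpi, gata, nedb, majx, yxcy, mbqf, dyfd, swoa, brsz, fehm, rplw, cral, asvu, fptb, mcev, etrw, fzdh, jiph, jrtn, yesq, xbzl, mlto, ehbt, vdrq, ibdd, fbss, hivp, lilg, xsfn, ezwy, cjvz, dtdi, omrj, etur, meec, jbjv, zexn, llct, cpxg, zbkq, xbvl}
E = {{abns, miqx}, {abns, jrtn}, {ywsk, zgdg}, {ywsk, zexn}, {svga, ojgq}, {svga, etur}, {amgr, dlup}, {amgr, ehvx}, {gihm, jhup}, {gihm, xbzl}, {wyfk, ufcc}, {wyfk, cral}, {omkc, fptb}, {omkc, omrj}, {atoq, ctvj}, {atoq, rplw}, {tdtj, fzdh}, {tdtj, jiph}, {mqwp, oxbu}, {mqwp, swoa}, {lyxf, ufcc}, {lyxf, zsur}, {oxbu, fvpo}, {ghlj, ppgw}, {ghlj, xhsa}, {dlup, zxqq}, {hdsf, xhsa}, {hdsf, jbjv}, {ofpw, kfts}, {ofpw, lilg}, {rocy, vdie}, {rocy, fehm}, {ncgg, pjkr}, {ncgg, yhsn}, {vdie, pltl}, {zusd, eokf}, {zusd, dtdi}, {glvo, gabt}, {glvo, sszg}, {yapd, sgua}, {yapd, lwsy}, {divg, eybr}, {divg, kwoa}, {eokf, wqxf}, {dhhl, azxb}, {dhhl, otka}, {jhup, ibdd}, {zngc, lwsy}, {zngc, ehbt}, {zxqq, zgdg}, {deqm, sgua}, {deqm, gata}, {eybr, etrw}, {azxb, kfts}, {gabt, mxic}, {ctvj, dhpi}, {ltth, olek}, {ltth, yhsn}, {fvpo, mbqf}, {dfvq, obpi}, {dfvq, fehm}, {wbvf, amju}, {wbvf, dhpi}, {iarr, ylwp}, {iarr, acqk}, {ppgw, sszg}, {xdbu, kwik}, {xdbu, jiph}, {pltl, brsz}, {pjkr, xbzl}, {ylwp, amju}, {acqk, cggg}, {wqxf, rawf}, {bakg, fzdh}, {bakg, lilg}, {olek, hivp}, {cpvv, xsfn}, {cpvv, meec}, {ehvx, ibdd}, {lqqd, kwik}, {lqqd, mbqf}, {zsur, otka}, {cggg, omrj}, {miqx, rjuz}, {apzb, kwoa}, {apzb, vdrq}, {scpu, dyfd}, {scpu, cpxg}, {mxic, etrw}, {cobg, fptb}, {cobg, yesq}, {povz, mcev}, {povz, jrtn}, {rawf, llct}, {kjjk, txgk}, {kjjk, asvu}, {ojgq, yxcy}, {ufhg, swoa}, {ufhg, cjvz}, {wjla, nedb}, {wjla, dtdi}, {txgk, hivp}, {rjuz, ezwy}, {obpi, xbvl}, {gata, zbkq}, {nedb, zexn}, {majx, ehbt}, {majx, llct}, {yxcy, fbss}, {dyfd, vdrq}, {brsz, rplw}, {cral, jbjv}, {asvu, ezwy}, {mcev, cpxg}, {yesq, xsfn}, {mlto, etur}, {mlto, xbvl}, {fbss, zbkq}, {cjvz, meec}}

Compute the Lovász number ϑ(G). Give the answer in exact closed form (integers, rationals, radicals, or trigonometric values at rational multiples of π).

deg(dfvq) = 2; N(dfvq) = {obpi, fehm}.
Vertex acqk has 2 neighbors: iarr, cggg.
deg(kwoa) = 2; N(kwoa) = {divg, apzb}.
N(yapd) = {sgua, lwsy}, |N(yapd)| = 2.
G on 119 vertices is 2-regular; this is C_{119}, the 119-cycle.
The 60 distinct eigenvalues: [2.0, 1.9972, 1.9889, 1.975, 1.9556, 1.9307, 1.9005, 1.8649, 1.8242, 1.7784, 1.7276, 1.672, 1.6118, 1.5471, 1.478, 1.4048, 1.3278, 1.247, 1.1627, 1.0752, 0.9847, 0.8915, 0.7957, 0.6978, 0.5979, 0.4964, 0.3934, 0.2894, 0.1845, 0.0792, -0.0264, -0.1319, -0.237, -0.3415, -0.445, -0.5473, -0.6481, -0.747, -0.8439, -0.9384, -1.0303, -1.1194, -1.2053, -1.2878, -1.3668, -1.4419, -1.5131, -1.58, -1.6425, -1.7004, -1.7536, -1.8019, -1.8452, -1.8834, -1.9163, -1.9438, -1.9659, -1.9826, -1.9937, -1.9993].
−119·(-2*cos(pi/119)) / ((2)−(-2*cos(pi/119))) = 119*cos(pi/119)/(cos(pi/119) + 1) = ϑ(G).
ϑ(G) ≈ 59.4896.
Lovász sandwich 59 ≤ 119*cos(pi/119)/(cos(pi/119) + 1) ≤ 60: both strict.

119*cos(pi/119)/(cos(pi/119) + 1)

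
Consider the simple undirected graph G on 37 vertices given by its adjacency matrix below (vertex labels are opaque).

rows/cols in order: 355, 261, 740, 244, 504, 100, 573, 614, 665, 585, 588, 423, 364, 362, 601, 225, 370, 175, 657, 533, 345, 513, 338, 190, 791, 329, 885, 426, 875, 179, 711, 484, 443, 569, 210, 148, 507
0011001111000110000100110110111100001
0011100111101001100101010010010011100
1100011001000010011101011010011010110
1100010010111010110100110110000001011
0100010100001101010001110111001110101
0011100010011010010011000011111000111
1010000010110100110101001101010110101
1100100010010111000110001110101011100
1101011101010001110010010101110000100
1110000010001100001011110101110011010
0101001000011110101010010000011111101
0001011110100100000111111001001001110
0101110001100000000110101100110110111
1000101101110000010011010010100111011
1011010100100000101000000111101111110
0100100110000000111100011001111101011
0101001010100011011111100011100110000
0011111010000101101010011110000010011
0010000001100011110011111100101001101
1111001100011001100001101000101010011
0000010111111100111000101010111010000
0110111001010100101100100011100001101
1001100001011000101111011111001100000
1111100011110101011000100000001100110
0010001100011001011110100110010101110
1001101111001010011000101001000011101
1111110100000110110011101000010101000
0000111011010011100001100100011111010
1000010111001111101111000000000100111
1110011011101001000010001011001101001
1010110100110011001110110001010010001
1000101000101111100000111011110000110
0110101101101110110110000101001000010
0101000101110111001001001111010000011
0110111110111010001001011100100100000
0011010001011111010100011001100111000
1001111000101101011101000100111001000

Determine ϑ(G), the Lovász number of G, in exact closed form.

sqrt(37)

deg(885) = 18; N(885) = {355, 261, 740, 244, 504, 100, 614, 362, 601, 370, 175, 345, 513, 338, 791, 179, 484, 569}.
deg(370) = 18; N(370) = {261, 244, 573, 665, 588, 601, 225, 175, 657, 533, 345, 513, 338, 885, 426, 875, 484, 443}.
N(338) = {355, 244, 504, 585, 423, 364, 370, 657, 533, 345, 513, 190, 791, 329, 885, 426, 711, 484}, |N(338)| = 18.
Vertex 423 has 18 neighbors: 244, 100, 573, 614, 665, 588, 362, 533, 345, 513, 338, 190, 791, 426, 711, 569, 210, 148.
Regular of degree 18 on 37 vertices: Paley(37): SR with (k,λ,μ)=(18,8,9).
spec(A) ≈ [18.0, 2.54138, -3.54138] (distinct, 5 d.p.).
−37·(-sqrt(37)/2 - 1/2) / ((18)−(-sqrt(37)/2 - 1/2)) = sqrt(37) = ϑ(G).
≈ 6.0828 (to 4 d.p.).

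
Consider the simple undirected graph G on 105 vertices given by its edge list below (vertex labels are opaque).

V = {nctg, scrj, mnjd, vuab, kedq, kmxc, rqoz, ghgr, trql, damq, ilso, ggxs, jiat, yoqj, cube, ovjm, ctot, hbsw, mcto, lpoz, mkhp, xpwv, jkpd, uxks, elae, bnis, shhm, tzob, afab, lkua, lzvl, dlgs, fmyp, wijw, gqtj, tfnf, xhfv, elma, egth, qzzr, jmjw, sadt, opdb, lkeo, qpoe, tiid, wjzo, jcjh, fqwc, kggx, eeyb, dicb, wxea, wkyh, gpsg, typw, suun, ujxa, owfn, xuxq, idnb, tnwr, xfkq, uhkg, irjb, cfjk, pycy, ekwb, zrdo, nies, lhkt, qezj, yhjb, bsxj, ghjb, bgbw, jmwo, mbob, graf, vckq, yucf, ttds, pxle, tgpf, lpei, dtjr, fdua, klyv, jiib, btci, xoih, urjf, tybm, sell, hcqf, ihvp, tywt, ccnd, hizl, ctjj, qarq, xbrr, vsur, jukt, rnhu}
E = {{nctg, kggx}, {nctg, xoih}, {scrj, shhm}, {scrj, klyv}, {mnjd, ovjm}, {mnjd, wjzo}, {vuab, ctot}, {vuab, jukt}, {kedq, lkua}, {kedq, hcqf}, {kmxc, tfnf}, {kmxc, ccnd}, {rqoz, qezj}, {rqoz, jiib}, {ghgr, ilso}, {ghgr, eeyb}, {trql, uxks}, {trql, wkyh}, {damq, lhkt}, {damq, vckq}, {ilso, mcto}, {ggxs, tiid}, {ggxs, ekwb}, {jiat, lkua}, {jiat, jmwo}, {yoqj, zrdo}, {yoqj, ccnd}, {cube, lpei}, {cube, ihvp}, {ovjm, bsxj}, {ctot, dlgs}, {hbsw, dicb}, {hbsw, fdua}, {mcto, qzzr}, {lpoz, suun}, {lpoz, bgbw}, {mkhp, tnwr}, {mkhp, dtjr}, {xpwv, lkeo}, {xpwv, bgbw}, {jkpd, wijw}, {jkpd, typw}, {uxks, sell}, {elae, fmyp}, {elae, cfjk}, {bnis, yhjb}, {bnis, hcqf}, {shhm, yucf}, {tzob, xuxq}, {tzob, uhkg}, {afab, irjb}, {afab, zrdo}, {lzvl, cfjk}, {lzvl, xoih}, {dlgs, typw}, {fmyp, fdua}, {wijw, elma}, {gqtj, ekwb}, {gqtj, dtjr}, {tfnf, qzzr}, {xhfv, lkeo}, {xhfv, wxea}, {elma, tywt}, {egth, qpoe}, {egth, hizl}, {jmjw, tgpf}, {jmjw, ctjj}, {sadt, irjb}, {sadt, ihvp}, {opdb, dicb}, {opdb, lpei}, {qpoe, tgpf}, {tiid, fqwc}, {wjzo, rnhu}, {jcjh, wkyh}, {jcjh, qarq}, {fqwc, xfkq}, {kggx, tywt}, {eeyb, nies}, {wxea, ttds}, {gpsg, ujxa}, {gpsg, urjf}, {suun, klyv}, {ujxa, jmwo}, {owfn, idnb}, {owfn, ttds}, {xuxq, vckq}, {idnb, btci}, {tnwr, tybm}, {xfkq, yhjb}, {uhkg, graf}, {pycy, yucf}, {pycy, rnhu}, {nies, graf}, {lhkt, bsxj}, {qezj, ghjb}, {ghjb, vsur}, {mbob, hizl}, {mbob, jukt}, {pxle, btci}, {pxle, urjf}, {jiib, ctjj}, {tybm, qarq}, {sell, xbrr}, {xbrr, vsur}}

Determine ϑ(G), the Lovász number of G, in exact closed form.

105*cos(pi/105)/(cos(pi/105) + 1)

deg(pxle) = 2; N(pxle) = {btci, urjf}.
Vertex gqtj has 2 neighbors: ekwb, dtjr.
Vertex wkyh has 2 neighbors: trql, jcjh.
deg(xbrr) = 2; N(xbrr) = {sell, vsur}.
deg(v) = 2 for all v (|V|=105); the odd cycle C_{105}.
The 53 distinct eigenvalues: [2.0, 1.996, 1.986, 1.968, 1.943, 1.911, 1.872, 1.827, 1.775, 1.717, 1.652, 1.582, 1.506, 1.425, 1.338, 1.247, 1.151, 1.051, 0.948, 0.841, 0.731, 0.618, 0.503, 0.387, 0.268, 0.149, 0.03, -0.09, -0.209, -0.328, -0.445, -0.561, -0.675, -0.786, -0.895, -1.0, -1.102, -1.2, -1.293, -1.382, -1.466, -1.545, -1.618, -1.685, -1.747, -1.802, -1.851, -1.893, -1.928, -1.956, -1.978, -1.992, -1.999].
ϑ = −N·λ_min/(λ_max−λ_min) = −105·(-2*cos(pi/105))/(2−(-2*cos(pi/105))) = 105*cos(pi/105)/(cos(pi/105) + 1).
= 52.4882487… (decimal).
52 ≤ 105*cos(pi/105)/(cos(pi/105) + 1) ≤ 53: both strict.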